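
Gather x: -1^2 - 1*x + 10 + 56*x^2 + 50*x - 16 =56*x^2 + 49*x - 7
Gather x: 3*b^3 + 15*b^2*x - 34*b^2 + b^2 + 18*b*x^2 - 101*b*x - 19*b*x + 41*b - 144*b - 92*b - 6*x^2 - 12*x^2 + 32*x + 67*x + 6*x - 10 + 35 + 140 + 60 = 3*b^3 - 33*b^2 - 195*b + x^2*(18*b - 18) + x*(15*b^2 - 120*b + 105) + 225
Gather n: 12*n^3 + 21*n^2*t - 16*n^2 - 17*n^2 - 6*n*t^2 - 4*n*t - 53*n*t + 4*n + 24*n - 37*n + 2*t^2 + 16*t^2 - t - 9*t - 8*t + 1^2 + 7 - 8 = 12*n^3 + n^2*(21*t - 33) + n*(-6*t^2 - 57*t - 9) + 18*t^2 - 18*t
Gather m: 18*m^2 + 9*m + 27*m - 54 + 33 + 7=18*m^2 + 36*m - 14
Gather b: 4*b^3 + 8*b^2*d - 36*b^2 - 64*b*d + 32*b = 4*b^3 + b^2*(8*d - 36) + b*(32 - 64*d)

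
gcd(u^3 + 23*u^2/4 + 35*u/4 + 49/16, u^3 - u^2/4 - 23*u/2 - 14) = u + 7/4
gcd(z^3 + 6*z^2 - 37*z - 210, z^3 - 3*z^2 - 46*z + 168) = z^2 + z - 42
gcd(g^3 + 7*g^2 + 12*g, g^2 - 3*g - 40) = 1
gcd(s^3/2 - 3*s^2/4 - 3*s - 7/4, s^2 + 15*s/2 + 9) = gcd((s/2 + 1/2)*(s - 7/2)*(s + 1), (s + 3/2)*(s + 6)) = 1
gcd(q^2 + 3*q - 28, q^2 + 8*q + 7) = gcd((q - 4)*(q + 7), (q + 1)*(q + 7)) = q + 7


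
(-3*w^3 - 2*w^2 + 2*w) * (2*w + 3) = -6*w^4 - 13*w^3 - 2*w^2 + 6*w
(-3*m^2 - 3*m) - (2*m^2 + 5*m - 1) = -5*m^2 - 8*m + 1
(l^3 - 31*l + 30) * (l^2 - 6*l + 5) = l^5 - 6*l^4 - 26*l^3 + 216*l^2 - 335*l + 150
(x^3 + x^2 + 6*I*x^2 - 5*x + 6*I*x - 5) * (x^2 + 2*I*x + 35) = x^5 + x^4 + 8*I*x^4 + 18*x^3 + 8*I*x^3 + 18*x^2 + 200*I*x^2 - 175*x + 200*I*x - 175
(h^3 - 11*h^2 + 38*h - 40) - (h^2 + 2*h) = h^3 - 12*h^2 + 36*h - 40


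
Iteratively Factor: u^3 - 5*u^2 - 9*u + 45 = (u - 5)*(u^2 - 9) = (u - 5)*(u + 3)*(u - 3)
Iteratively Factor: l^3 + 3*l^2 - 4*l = (l + 4)*(l^2 - l) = l*(l + 4)*(l - 1)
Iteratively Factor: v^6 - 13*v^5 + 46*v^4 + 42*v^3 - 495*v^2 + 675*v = (v + 3)*(v^5 - 16*v^4 + 94*v^3 - 240*v^2 + 225*v) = (v - 3)*(v + 3)*(v^4 - 13*v^3 + 55*v^2 - 75*v) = (v - 5)*(v - 3)*(v + 3)*(v^3 - 8*v^2 + 15*v) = (v - 5)^2*(v - 3)*(v + 3)*(v^2 - 3*v) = (v - 5)^2*(v - 3)^2*(v + 3)*(v)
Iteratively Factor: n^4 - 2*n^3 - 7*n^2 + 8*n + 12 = (n - 2)*(n^3 - 7*n - 6) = (n - 3)*(n - 2)*(n^2 + 3*n + 2) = (n - 3)*(n - 2)*(n + 1)*(n + 2)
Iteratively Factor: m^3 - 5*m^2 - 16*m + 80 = (m - 4)*(m^2 - m - 20) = (m - 5)*(m - 4)*(m + 4)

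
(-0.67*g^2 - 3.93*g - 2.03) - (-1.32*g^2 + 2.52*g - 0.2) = 0.65*g^2 - 6.45*g - 1.83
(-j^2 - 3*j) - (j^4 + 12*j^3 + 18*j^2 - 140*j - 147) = -j^4 - 12*j^3 - 19*j^2 + 137*j + 147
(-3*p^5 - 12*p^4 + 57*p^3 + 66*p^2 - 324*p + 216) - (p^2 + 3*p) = -3*p^5 - 12*p^4 + 57*p^3 + 65*p^2 - 327*p + 216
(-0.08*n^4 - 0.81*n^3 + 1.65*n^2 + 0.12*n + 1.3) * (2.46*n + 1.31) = -0.1968*n^5 - 2.0974*n^4 + 2.9979*n^3 + 2.4567*n^2 + 3.3552*n + 1.703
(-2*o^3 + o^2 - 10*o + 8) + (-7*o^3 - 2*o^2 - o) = -9*o^3 - o^2 - 11*o + 8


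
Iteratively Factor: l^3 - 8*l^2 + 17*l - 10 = (l - 1)*(l^2 - 7*l + 10) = (l - 2)*(l - 1)*(l - 5)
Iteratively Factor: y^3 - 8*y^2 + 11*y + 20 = (y + 1)*(y^2 - 9*y + 20) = (y - 5)*(y + 1)*(y - 4)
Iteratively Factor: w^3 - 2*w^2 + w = (w)*(w^2 - 2*w + 1) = w*(w - 1)*(w - 1)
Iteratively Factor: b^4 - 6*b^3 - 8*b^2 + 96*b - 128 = (b + 4)*(b^3 - 10*b^2 + 32*b - 32) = (b - 2)*(b + 4)*(b^2 - 8*b + 16) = (b - 4)*(b - 2)*(b + 4)*(b - 4)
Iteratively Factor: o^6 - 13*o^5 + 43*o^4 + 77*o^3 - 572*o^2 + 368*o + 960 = (o + 3)*(o^5 - 16*o^4 + 91*o^3 - 196*o^2 + 16*o + 320) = (o - 4)*(o + 3)*(o^4 - 12*o^3 + 43*o^2 - 24*o - 80) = (o - 4)*(o + 1)*(o + 3)*(o^3 - 13*o^2 + 56*o - 80) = (o - 4)^2*(o + 1)*(o + 3)*(o^2 - 9*o + 20) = (o - 4)^3*(o + 1)*(o + 3)*(o - 5)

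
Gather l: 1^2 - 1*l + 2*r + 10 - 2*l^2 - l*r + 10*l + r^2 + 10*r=-2*l^2 + l*(9 - r) + r^2 + 12*r + 11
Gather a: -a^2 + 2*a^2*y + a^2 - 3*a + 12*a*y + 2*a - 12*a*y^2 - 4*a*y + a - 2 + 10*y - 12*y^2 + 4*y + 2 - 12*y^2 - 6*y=2*a^2*y + a*(-12*y^2 + 8*y) - 24*y^2 + 8*y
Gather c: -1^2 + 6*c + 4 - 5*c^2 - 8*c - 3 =-5*c^2 - 2*c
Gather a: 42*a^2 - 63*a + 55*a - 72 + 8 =42*a^2 - 8*a - 64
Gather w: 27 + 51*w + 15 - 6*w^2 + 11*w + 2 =-6*w^2 + 62*w + 44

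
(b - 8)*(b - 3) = b^2 - 11*b + 24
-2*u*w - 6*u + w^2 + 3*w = (-2*u + w)*(w + 3)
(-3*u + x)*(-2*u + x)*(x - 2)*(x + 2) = 6*u^2*x^2 - 24*u^2 - 5*u*x^3 + 20*u*x + x^4 - 4*x^2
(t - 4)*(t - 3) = t^2 - 7*t + 12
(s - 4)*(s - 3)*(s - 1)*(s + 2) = s^4 - 6*s^3 + 3*s^2 + 26*s - 24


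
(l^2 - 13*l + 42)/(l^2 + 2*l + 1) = (l^2 - 13*l + 42)/(l^2 + 2*l + 1)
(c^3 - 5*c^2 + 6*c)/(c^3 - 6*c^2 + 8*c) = (c - 3)/(c - 4)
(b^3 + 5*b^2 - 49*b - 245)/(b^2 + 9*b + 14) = (b^2 - 2*b - 35)/(b + 2)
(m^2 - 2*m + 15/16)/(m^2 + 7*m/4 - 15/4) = (m - 3/4)/(m + 3)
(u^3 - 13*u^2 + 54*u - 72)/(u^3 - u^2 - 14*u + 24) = (u^2 - 10*u + 24)/(u^2 + 2*u - 8)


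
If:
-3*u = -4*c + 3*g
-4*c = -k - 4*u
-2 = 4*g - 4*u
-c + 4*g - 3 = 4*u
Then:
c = -5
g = -43/12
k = -23/3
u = -37/12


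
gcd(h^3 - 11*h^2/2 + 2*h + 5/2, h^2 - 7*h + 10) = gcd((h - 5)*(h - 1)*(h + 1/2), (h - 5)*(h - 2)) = h - 5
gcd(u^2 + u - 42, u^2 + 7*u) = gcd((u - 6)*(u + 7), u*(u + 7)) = u + 7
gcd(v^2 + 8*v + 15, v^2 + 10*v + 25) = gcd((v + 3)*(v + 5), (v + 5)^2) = v + 5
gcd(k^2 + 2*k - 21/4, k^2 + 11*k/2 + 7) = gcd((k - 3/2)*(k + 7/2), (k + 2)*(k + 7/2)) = k + 7/2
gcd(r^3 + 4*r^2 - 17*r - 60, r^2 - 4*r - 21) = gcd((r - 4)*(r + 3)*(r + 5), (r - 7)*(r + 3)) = r + 3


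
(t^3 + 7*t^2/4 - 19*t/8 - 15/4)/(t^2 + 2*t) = t - 1/4 - 15/(8*t)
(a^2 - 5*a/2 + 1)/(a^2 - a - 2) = (a - 1/2)/(a + 1)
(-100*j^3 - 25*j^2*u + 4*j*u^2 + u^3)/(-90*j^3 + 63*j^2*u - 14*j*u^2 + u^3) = (20*j^2 + 9*j*u + u^2)/(18*j^2 - 9*j*u + u^2)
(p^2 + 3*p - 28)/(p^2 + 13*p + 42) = (p - 4)/(p + 6)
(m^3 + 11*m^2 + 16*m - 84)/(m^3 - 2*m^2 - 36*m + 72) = (m + 7)/(m - 6)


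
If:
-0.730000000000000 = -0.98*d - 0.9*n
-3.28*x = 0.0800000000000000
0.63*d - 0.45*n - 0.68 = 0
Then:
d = 0.93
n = -0.20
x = -0.02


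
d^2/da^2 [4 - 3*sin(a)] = 3*sin(a)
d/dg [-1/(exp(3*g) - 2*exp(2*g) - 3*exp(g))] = (3*exp(2*g) - 4*exp(g) - 3)*exp(-g)/(-exp(2*g) + 2*exp(g) + 3)^2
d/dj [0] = 0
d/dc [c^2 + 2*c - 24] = 2*c + 2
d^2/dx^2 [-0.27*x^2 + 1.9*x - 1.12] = -0.540000000000000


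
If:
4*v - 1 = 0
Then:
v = 1/4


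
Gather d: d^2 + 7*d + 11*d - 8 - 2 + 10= d^2 + 18*d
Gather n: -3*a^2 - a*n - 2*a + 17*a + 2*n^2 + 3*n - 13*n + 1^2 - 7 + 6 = -3*a^2 + 15*a + 2*n^2 + n*(-a - 10)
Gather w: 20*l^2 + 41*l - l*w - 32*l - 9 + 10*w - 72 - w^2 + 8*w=20*l^2 + 9*l - w^2 + w*(18 - l) - 81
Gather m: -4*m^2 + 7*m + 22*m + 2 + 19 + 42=-4*m^2 + 29*m + 63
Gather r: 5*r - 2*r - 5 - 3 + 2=3*r - 6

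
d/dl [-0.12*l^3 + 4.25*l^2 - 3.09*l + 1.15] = -0.36*l^2 + 8.5*l - 3.09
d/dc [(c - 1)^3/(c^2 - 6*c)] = (c - 1)^2*(3*c*(c - 6) - 2*(c - 3)*(c - 1))/(c^2*(c - 6)^2)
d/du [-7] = 0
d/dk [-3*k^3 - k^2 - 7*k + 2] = -9*k^2 - 2*k - 7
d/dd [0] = 0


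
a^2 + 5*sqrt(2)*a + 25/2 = (a + 5*sqrt(2)/2)^2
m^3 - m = m*(m - 1)*(m + 1)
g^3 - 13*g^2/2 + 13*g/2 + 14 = (g - 4)*(g - 7/2)*(g + 1)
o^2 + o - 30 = (o - 5)*(o + 6)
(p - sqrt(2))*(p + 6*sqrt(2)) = p^2 + 5*sqrt(2)*p - 12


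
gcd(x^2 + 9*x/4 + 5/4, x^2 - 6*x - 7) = x + 1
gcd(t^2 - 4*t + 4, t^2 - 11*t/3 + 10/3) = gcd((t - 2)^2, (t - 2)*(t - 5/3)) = t - 2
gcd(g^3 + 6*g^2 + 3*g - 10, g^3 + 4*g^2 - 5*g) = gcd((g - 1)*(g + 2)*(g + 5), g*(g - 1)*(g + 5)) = g^2 + 4*g - 5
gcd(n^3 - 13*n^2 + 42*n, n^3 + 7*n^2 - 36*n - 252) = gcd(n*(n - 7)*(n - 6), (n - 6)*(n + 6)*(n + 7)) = n - 6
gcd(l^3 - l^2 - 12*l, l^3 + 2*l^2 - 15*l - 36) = l^2 - l - 12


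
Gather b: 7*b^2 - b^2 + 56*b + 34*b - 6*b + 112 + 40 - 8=6*b^2 + 84*b + 144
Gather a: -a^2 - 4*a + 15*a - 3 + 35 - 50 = -a^2 + 11*a - 18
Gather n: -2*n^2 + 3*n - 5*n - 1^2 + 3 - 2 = -2*n^2 - 2*n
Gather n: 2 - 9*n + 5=7 - 9*n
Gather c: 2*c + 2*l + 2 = 2*c + 2*l + 2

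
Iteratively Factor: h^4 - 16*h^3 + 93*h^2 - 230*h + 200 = (h - 4)*(h^3 - 12*h^2 + 45*h - 50) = (h - 4)*(h - 2)*(h^2 - 10*h + 25) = (h - 5)*(h - 4)*(h - 2)*(h - 5)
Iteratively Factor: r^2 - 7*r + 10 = (r - 2)*(r - 5)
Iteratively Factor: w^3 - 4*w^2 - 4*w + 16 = (w - 2)*(w^2 - 2*w - 8) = (w - 2)*(w + 2)*(w - 4)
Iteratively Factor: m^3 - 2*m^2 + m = (m)*(m^2 - 2*m + 1) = m*(m - 1)*(m - 1)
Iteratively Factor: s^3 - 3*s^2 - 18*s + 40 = (s + 4)*(s^2 - 7*s + 10) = (s - 2)*(s + 4)*(s - 5)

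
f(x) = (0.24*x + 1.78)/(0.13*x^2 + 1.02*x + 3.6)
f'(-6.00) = 0.15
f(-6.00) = 0.16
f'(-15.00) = -0.00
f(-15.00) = -0.10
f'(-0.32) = -0.07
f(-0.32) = 0.52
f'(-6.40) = 0.13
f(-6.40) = 0.10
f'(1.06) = -0.06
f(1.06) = 0.42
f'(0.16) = -0.07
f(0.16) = 0.48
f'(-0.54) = -0.07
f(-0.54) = 0.53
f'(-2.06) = -0.03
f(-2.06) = 0.63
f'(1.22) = -0.06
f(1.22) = 0.41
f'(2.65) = -0.05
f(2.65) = 0.33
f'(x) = (-0.26*x - 1.02)*(0.24*x + 1.78)/(0.13*x^2 + 1.02*x + 3.6)^2 + 0.24/(0.13*x^2 + 1.02*x + 3.6) = (0.0312*x^2 + 0.2448*x - (0.24*x + 1.78)*(0.26*x + 1.02) + 0.864)/(0.13*x^2 + 1.02*x + 3.6)^2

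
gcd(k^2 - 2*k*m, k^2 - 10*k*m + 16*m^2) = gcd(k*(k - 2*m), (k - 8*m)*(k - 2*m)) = k - 2*m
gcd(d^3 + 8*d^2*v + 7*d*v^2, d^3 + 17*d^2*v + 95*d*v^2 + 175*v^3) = d + 7*v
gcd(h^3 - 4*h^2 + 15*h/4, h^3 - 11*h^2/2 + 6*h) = h^2 - 3*h/2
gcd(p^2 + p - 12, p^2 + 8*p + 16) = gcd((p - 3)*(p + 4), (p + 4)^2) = p + 4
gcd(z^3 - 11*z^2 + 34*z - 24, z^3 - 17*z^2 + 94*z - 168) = z^2 - 10*z + 24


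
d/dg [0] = 0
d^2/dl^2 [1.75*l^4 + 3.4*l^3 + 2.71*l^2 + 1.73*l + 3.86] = 21.0*l^2 + 20.4*l + 5.42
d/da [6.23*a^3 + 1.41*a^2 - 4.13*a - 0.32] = 18.69*a^2 + 2.82*a - 4.13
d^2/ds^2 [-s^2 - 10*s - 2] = -2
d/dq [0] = 0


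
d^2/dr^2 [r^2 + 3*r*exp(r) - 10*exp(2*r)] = 3*r*exp(r) - 40*exp(2*r) + 6*exp(r) + 2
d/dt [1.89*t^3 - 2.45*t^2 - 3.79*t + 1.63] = 5.67*t^2 - 4.9*t - 3.79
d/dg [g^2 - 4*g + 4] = 2*g - 4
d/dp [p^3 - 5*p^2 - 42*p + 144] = 3*p^2 - 10*p - 42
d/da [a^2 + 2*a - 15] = 2*a + 2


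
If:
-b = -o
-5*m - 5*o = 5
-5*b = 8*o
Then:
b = 0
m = -1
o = 0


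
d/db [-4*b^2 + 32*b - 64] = 32 - 8*b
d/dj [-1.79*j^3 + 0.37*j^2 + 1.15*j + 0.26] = -5.37*j^2 + 0.74*j + 1.15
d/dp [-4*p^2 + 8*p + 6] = 8 - 8*p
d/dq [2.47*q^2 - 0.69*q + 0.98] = 4.94*q - 0.69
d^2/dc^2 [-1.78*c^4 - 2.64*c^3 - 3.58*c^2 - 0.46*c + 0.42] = -21.36*c^2 - 15.84*c - 7.16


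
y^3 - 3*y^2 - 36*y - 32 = (y - 8)*(y + 1)*(y + 4)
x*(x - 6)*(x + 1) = x^3 - 5*x^2 - 6*x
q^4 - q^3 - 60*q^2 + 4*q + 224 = (q - 8)*(q - 2)*(q + 2)*(q + 7)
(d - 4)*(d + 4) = d^2 - 16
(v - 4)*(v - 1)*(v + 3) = v^3 - 2*v^2 - 11*v + 12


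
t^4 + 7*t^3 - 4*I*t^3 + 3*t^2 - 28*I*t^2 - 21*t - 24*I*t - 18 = (t + 1)*(t + 6)*(t - 3*I)*(t - I)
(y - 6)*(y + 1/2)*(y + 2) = y^3 - 7*y^2/2 - 14*y - 6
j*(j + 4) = j^2 + 4*j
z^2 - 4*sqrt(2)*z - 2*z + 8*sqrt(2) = (z - 2)*(z - 4*sqrt(2))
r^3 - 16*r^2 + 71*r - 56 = (r - 8)*(r - 7)*(r - 1)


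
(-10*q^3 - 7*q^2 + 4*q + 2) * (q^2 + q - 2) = -10*q^5 - 17*q^4 + 17*q^3 + 20*q^2 - 6*q - 4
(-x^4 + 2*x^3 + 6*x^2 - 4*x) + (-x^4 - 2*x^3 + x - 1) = -2*x^4 + 6*x^2 - 3*x - 1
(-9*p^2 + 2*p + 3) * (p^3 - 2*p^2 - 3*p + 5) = -9*p^5 + 20*p^4 + 26*p^3 - 57*p^2 + p + 15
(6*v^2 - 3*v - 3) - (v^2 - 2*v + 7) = 5*v^2 - v - 10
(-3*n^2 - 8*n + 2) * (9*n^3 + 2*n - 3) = -27*n^5 - 72*n^4 + 12*n^3 - 7*n^2 + 28*n - 6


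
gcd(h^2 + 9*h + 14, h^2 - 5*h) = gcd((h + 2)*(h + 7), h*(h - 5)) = 1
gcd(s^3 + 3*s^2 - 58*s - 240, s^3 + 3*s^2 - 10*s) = s + 5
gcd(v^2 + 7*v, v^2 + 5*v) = v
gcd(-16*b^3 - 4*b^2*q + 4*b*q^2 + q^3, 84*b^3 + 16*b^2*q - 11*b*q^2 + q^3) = 2*b + q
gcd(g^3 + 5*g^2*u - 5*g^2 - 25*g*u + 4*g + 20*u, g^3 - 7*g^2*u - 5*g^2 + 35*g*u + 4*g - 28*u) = g^2 - 5*g + 4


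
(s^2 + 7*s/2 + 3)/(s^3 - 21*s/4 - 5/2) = 2*(2*s + 3)/(4*s^2 - 8*s - 5)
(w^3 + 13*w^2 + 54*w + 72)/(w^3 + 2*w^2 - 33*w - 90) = (w^2 + 10*w + 24)/(w^2 - w - 30)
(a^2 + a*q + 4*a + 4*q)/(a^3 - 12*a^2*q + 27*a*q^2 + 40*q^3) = (a + 4)/(a^2 - 13*a*q + 40*q^2)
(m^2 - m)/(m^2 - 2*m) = (m - 1)/(m - 2)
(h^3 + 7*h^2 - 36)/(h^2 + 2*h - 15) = (h^3 + 7*h^2 - 36)/(h^2 + 2*h - 15)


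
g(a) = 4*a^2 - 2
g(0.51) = -0.96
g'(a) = 8*a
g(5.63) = 124.79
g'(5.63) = 45.04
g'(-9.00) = -72.00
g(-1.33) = 5.08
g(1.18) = 3.57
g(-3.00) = 34.00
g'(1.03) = 8.24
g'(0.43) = 3.44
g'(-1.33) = -10.64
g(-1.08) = 2.67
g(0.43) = -1.26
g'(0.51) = 4.08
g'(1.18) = 9.44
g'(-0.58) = -4.64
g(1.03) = 2.24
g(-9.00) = 322.00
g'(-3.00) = -24.00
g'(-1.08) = -8.64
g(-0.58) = -0.65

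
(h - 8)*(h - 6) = h^2 - 14*h + 48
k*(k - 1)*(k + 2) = k^3 + k^2 - 2*k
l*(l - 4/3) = l^2 - 4*l/3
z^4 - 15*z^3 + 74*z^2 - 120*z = z*(z - 6)*(z - 5)*(z - 4)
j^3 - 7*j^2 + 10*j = j*(j - 5)*(j - 2)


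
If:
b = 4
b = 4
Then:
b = 4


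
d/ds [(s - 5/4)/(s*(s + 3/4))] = (-16*s^2 + 40*s + 15)/(s^2*(16*s^2 + 24*s + 9))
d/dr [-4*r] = -4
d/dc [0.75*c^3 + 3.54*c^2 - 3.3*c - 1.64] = 2.25*c^2 + 7.08*c - 3.3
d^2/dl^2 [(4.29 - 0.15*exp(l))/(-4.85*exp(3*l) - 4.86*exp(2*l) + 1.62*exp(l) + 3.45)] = (14.1135*exp(6*l) - 897.596775*exp(5*l) - 1104.05835*exp(4*l) - 304.089921*exp(3*l) - 529.623441*exp(2*l) - 299.818746*exp(l) + 25.762185)*exp(l)/(114.084125*exp(9*l) + 342.95805*exp(8*l) + 229.34583*exp(7*l) - 357.776739*exp(6*l) - 564.525936*exp(5*l) - 43.559208*exp(4*l) + 331.905087*exp(3*l) + 146.37591*exp(2*l) - 57.84615*exp(l) - 41.063625)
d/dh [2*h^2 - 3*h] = 4*h - 3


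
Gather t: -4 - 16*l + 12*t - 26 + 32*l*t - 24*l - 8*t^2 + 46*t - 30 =-40*l - 8*t^2 + t*(32*l + 58) - 60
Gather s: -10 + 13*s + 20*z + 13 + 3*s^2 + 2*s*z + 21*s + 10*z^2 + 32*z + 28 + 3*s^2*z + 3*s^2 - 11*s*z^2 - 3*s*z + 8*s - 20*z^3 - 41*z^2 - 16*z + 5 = s^2*(3*z + 6) + s*(-11*z^2 - z + 42) - 20*z^3 - 31*z^2 + 36*z + 36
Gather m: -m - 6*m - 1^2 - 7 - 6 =-7*m - 14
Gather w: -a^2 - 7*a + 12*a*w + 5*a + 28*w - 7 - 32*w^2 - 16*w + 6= -a^2 - 2*a - 32*w^2 + w*(12*a + 12) - 1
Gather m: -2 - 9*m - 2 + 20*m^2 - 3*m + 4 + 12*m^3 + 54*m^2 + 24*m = 12*m^3 + 74*m^2 + 12*m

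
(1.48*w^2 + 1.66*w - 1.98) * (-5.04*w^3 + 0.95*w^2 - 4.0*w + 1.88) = -7.4592*w^5 - 6.9604*w^4 + 5.6362*w^3 - 5.7386*w^2 + 11.0408*w - 3.7224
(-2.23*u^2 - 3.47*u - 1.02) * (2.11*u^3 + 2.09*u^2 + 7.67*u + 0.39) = -4.7053*u^5 - 11.9824*u^4 - 26.5086*u^3 - 29.6164*u^2 - 9.1767*u - 0.3978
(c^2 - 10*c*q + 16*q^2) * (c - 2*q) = c^3 - 12*c^2*q + 36*c*q^2 - 32*q^3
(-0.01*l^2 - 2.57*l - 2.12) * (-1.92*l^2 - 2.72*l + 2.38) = 0.0192*l^4 + 4.9616*l^3 + 11.037*l^2 - 0.350199999999998*l - 5.0456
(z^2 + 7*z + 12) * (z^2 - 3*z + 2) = z^4 + 4*z^3 - 7*z^2 - 22*z + 24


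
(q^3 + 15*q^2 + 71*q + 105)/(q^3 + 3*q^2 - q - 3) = (q^2 + 12*q + 35)/(q^2 - 1)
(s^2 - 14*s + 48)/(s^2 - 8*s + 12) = (s - 8)/(s - 2)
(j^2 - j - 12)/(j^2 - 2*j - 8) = (j + 3)/(j + 2)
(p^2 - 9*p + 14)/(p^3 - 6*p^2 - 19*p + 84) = (p - 2)/(p^2 + p - 12)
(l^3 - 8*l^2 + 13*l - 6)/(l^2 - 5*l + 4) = (l^2 - 7*l + 6)/(l - 4)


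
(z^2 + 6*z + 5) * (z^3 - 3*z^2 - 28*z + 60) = z^5 + 3*z^4 - 41*z^3 - 123*z^2 + 220*z + 300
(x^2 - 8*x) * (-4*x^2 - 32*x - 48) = -4*x^4 + 208*x^2 + 384*x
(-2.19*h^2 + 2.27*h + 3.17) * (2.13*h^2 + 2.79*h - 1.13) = -4.6647*h^4 - 1.275*h^3 + 15.5601*h^2 + 6.2792*h - 3.5821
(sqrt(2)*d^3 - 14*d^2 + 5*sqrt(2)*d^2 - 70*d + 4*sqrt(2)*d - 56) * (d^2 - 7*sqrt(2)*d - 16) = sqrt(2)*d^5 - 28*d^4 + 5*sqrt(2)*d^4 - 140*d^3 + 86*sqrt(2)*d^3 + 112*d^2 + 410*sqrt(2)*d^2 + 328*sqrt(2)*d + 1120*d + 896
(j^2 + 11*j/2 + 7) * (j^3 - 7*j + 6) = j^5 + 11*j^4/2 - 65*j^2/2 - 16*j + 42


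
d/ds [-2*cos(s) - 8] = 2*sin(s)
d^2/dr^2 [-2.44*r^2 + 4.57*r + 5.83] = -4.88000000000000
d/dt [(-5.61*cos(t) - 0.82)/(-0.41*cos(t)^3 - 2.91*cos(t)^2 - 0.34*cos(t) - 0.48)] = (4.6002*cos(t)^3 + 17.3337*cos(t)^2 + 4.7724*cos(t) - 2.414)*sin(t)/(0.1681*cos(t)^6 + 2.3862*cos(t)^5 + 8.7469*cos(t)^4 + 2.3724*cos(t)^3 + 2.9092*cos(t)^2 + 0.3264*cos(t) + 0.2304)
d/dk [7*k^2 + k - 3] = 14*k + 1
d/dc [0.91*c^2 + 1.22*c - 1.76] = 1.82*c + 1.22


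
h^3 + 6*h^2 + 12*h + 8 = (h + 2)^3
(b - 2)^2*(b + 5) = b^3 + b^2 - 16*b + 20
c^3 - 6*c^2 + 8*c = c*(c - 4)*(c - 2)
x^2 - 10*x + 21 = (x - 7)*(x - 3)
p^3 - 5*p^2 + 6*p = p*(p - 3)*(p - 2)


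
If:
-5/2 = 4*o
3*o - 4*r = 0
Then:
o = -5/8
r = -15/32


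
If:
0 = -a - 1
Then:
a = -1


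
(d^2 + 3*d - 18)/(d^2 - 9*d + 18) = (d + 6)/(d - 6)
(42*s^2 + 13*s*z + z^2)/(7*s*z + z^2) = (6*s + z)/z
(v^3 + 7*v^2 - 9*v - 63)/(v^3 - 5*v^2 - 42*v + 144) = (v^2 + 10*v + 21)/(v^2 - 2*v - 48)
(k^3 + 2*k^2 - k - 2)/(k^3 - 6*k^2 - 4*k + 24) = (k^2 - 1)/(k^2 - 8*k + 12)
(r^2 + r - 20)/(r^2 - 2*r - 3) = (-r^2 - r + 20)/(-r^2 + 2*r + 3)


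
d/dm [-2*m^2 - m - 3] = -4*m - 1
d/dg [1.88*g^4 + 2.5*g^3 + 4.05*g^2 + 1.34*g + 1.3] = 7.52*g^3 + 7.5*g^2 + 8.1*g + 1.34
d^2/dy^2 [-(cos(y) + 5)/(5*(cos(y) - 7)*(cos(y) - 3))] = (30*(1 - cos(y)^2)^2 + cos(y)^5 - 278*cos(y)^3 + 320*cos(y)^2 + 1917*cos(y) - 1240)/(5*(cos(y) - 7)^3*(cos(y) - 3)^3)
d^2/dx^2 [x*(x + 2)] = 2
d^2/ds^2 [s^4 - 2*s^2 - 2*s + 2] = 12*s^2 - 4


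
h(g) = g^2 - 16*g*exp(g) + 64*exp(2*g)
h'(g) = -16*g*exp(g) + 2*g + 128*exp(2*g) - 16*exp(g)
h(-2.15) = 9.50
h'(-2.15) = -0.42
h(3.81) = 127730.12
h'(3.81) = 257468.79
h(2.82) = 17264.59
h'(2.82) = 35007.47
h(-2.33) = 9.66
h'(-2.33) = -1.38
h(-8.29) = 68.76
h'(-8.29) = -16.55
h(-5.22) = 27.70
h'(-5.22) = -10.07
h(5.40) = 3118230.92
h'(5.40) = 6252001.33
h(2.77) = 15599.78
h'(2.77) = 31641.70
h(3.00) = 24864.34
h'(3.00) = 50359.41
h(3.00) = 24864.34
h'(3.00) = 50359.41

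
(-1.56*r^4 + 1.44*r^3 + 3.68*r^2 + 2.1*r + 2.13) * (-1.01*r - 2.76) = 1.5756*r^5 + 2.8512*r^4 - 7.6912*r^3 - 12.2778*r^2 - 7.9473*r - 5.8788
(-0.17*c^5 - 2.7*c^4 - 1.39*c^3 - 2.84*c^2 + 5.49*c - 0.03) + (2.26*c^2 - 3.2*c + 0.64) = -0.17*c^5 - 2.7*c^4 - 1.39*c^3 - 0.58*c^2 + 2.29*c + 0.61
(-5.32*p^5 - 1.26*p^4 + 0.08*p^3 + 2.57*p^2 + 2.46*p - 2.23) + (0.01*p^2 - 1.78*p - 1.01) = -5.32*p^5 - 1.26*p^4 + 0.08*p^3 + 2.58*p^2 + 0.68*p - 3.24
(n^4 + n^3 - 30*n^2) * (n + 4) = n^5 + 5*n^4 - 26*n^3 - 120*n^2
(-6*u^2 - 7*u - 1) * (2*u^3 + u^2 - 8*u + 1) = -12*u^5 - 20*u^4 + 39*u^3 + 49*u^2 + u - 1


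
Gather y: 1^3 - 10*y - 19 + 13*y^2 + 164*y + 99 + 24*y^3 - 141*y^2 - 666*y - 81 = 24*y^3 - 128*y^2 - 512*y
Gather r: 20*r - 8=20*r - 8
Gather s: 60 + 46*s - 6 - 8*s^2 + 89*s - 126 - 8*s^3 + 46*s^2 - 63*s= -8*s^3 + 38*s^2 + 72*s - 72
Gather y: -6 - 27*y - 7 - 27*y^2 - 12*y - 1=-27*y^2 - 39*y - 14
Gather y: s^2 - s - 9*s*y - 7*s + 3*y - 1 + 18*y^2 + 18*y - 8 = s^2 - 8*s + 18*y^2 + y*(21 - 9*s) - 9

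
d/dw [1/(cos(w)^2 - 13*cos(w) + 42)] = (2*cos(w) - 13)*sin(w)/(cos(w)^2 - 13*cos(w) + 42)^2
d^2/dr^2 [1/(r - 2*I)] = 2/(r - 2*I)^3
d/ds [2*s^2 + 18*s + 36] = 4*s + 18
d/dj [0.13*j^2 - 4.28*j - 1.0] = 0.26*j - 4.28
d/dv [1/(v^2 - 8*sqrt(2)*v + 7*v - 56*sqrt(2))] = (-2*v - 7 + 8*sqrt(2))/(v^2 - 8*sqrt(2)*v + 7*v - 56*sqrt(2))^2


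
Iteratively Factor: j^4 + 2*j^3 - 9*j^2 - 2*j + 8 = (j - 1)*(j^3 + 3*j^2 - 6*j - 8) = (j - 1)*(j + 1)*(j^2 + 2*j - 8) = (j - 1)*(j + 1)*(j + 4)*(j - 2)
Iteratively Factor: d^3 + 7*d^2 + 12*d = (d + 3)*(d^2 + 4*d) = (d + 3)*(d + 4)*(d)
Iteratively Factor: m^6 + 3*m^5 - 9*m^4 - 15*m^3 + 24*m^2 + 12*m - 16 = (m - 1)*(m^5 + 4*m^4 - 5*m^3 - 20*m^2 + 4*m + 16) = (m - 1)*(m + 2)*(m^4 + 2*m^3 - 9*m^2 - 2*m + 8) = (m - 2)*(m - 1)*(m + 2)*(m^3 + 4*m^2 - m - 4) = (m - 2)*(m - 1)*(m + 2)*(m + 4)*(m^2 - 1) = (m - 2)*(m - 1)*(m + 1)*(m + 2)*(m + 4)*(m - 1)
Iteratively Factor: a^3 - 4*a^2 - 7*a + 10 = (a - 1)*(a^2 - 3*a - 10) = (a - 5)*(a - 1)*(a + 2)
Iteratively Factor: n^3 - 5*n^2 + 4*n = (n - 4)*(n^2 - n) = n*(n - 4)*(n - 1)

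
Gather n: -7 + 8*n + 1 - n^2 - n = -n^2 + 7*n - 6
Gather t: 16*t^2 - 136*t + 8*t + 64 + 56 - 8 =16*t^2 - 128*t + 112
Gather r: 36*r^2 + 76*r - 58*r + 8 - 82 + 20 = 36*r^2 + 18*r - 54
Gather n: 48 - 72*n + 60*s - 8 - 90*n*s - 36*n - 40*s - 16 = n*(-90*s - 108) + 20*s + 24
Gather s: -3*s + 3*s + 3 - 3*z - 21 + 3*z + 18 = 0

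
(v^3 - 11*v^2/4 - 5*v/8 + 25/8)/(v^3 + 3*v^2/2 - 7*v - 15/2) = (v - 5/4)/(v + 3)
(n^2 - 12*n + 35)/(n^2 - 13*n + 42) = (n - 5)/(n - 6)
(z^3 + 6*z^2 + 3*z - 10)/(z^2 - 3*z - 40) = (z^2 + z - 2)/(z - 8)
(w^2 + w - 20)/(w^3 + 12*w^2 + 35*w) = (w - 4)/(w*(w + 7))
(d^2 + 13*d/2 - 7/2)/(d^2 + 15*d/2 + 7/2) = (2*d - 1)/(2*d + 1)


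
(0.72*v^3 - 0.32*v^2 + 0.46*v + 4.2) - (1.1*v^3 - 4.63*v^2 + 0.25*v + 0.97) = -0.38*v^3 + 4.31*v^2 + 0.21*v + 3.23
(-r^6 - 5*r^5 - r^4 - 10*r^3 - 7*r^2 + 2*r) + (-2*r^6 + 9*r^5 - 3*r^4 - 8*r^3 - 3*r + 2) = -3*r^6 + 4*r^5 - 4*r^4 - 18*r^3 - 7*r^2 - r + 2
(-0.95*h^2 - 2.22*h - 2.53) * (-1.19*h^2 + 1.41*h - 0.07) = 1.1305*h^4 + 1.3023*h^3 - 0.0530000000000008*h^2 - 3.4119*h + 0.1771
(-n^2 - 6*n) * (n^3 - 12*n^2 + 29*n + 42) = -n^5 + 6*n^4 + 43*n^3 - 216*n^2 - 252*n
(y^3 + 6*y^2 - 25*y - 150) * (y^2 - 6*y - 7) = y^5 - 68*y^3 - 42*y^2 + 1075*y + 1050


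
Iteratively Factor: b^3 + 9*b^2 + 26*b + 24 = (b + 4)*(b^2 + 5*b + 6) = (b + 2)*(b + 4)*(b + 3)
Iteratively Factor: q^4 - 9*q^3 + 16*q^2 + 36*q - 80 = (q - 5)*(q^3 - 4*q^2 - 4*q + 16) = (q - 5)*(q + 2)*(q^2 - 6*q + 8) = (q - 5)*(q - 4)*(q + 2)*(q - 2)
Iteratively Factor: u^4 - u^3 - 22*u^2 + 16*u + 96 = (u - 4)*(u^3 + 3*u^2 - 10*u - 24) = (u - 4)*(u - 3)*(u^2 + 6*u + 8) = (u - 4)*(u - 3)*(u + 4)*(u + 2)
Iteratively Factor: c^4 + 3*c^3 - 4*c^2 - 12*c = (c + 2)*(c^3 + c^2 - 6*c) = c*(c + 2)*(c^2 + c - 6) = c*(c + 2)*(c + 3)*(c - 2)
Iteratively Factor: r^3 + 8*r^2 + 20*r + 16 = (r + 2)*(r^2 + 6*r + 8) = (r + 2)^2*(r + 4)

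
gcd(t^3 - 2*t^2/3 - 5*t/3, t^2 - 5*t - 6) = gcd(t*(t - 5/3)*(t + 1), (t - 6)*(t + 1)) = t + 1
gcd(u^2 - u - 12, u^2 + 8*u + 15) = u + 3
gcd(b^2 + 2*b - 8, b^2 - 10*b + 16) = b - 2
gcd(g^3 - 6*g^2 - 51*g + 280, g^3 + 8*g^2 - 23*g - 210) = g^2 + 2*g - 35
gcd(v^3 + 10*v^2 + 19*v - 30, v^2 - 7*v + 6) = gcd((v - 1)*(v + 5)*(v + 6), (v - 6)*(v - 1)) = v - 1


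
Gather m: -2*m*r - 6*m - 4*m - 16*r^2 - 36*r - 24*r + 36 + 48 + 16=m*(-2*r - 10) - 16*r^2 - 60*r + 100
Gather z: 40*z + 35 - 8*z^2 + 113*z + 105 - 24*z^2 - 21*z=-32*z^2 + 132*z + 140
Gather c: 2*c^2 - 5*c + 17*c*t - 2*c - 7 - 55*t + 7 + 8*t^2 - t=2*c^2 + c*(17*t - 7) + 8*t^2 - 56*t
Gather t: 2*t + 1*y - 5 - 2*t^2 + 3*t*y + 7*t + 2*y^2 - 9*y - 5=-2*t^2 + t*(3*y + 9) + 2*y^2 - 8*y - 10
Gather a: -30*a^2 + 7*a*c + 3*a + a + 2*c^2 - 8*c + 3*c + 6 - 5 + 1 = -30*a^2 + a*(7*c + 4) + 2*c^2 - 5*c + 2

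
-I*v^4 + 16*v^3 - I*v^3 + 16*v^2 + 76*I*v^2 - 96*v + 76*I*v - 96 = (v + 2*I)*(v + 6*I)*(v + 8*I)*(-I*v - I)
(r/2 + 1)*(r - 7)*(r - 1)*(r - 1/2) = r^4/2 - 13*r^3/4 - 3*r^2 + 37*r/4 - 7/2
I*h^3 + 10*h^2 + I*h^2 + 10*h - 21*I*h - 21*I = (h - 7*I)*(h - 3*I)*(I*h + I)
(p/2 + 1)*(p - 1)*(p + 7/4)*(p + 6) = p^4/2 + 35*p^3/8 + 65*p^2/8 - 5*p/2 - 21/2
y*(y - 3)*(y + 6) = y^3 + 3*y^2 - 18*y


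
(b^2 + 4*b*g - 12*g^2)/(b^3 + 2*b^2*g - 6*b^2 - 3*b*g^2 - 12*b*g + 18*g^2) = (b^2 + 4*b*g - 12*g^2)/(b^3 + 2*b^2*g - 6*b^2 - 3*b*g^2 - 12*b*g + 18*g^2)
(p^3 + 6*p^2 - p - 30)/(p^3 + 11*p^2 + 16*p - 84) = (p^2 + 8*p + 15)/(p^2 + 13*p + 42)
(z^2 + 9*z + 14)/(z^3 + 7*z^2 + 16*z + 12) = (z + 7)/(z^2 + 5*z + 6)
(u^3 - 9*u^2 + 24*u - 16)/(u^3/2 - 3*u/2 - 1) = 2*(-u^3 + 9*u^2 - 24*u + 16)/(-u^3 + 3*u + 2)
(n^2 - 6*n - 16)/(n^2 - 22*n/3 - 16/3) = 3*(n + 2)/(3*n + 2)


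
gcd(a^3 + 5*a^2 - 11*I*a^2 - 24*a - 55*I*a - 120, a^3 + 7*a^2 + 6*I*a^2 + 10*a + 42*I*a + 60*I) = a + 5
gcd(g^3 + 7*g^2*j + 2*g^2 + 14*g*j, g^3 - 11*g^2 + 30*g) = g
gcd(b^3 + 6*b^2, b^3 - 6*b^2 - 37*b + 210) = b + 6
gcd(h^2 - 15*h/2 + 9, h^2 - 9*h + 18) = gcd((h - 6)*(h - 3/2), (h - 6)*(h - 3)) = h - 6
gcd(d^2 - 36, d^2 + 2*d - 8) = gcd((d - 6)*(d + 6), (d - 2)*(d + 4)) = 1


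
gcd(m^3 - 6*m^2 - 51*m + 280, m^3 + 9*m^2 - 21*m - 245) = m^2 + 2*m - 35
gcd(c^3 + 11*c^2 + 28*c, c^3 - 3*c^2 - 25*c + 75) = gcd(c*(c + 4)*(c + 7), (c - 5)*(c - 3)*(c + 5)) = 1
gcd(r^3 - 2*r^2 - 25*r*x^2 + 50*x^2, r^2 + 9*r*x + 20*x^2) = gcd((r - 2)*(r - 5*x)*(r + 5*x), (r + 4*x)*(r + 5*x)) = r + 5*x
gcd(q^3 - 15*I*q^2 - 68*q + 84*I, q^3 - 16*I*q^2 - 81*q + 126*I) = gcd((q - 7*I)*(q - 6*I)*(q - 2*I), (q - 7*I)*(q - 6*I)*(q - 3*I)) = q^2 - 13*I*q - 42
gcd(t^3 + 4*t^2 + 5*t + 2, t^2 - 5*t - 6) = t + 1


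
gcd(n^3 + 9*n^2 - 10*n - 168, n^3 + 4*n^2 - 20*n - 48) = n^2 + 2*n - 24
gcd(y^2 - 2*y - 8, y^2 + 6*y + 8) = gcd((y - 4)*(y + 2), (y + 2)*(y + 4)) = y + 2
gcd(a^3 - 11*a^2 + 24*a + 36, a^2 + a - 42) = a - 6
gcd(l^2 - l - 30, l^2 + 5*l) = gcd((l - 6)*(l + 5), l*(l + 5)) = l + 5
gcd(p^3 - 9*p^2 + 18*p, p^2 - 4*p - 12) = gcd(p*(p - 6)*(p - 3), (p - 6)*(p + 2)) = p - 6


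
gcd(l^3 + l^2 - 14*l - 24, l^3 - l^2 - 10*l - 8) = l^2 - 2*l - 8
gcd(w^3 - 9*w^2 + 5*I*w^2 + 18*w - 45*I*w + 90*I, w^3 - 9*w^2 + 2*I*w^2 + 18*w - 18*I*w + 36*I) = w^2 - 9*w + 18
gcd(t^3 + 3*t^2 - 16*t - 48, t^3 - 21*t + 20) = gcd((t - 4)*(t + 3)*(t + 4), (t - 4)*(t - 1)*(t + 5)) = t - 4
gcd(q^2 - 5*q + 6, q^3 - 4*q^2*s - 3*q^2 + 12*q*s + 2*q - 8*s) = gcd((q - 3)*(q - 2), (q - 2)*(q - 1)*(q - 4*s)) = q - 2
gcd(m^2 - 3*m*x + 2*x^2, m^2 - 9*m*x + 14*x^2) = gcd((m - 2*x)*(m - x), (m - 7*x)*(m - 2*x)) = -m + 2*x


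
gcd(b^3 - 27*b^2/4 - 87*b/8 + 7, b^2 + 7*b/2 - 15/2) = 1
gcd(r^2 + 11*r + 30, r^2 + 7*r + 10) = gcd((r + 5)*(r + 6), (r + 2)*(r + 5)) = r + 5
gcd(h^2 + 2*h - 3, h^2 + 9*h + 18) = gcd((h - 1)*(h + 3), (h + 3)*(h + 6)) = h + 3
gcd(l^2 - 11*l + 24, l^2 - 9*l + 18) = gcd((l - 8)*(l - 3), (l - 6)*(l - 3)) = l - 3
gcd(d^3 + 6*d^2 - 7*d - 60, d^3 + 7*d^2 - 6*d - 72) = d^2 + d - 12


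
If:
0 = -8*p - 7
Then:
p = -7/8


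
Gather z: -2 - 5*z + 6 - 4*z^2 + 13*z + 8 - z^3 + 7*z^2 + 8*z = -z^3 + 3*z^2 + 16*z + 12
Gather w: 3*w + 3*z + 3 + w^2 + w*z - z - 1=w^2 + w*(z + 3) + 2*z + 2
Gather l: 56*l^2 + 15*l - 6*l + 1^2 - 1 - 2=56*l^2 + 9*l - 2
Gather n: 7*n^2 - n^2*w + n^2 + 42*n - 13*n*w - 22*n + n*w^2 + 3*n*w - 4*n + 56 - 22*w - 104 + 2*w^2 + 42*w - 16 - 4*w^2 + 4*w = n^2*(8 - w) + n*(w^2 - 10*w + 16) - 2*w^2 + 24*w - 64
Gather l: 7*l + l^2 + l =l^2 + 8*l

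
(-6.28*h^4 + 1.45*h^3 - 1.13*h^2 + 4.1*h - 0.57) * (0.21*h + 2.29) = -1.3188*h^5 - 14.0767*h^4 + 3.0832*h^3 - 1.7267*h^2 + 9.2693*h - 1.3053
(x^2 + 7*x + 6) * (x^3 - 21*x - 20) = x^5 + 7*x^4 - 15*x^3 - 167*x^2 - 266*x - 120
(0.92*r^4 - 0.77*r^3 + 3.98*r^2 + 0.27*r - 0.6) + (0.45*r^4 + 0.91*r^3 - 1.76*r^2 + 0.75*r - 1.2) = 1.37*r^4 + 0.14*r^3 + 2.22*r^2 + 1.02*r - 1.8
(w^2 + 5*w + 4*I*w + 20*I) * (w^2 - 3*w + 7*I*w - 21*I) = w^4 + 2*w^3 + 11*I*w^3 - 43*w^2 + 22*I*w^2 - 56*w - 165*I*w + 420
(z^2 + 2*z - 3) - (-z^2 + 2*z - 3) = 2*z^2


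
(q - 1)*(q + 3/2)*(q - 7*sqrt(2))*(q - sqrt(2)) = q^4 - 8*sqrt(2)*q^3 + q^3/2 - 4*sqrt(2)*q^2 + 25*q^2/2 + 7*q + 12*sqrt(2)*q - 21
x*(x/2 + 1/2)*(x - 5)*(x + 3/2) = x^4/2 - 5*x^3/4 - 11*x^2/2 - 15*x/4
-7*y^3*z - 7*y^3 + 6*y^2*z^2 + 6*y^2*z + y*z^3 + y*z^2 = (-y + z)*(7*y + z)*(y*z + y)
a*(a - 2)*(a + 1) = a^3 - a^2 - 2*a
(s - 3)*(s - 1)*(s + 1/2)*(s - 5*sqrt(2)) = s^4 - 5*sqrt(2)*s^3 - 7*s^3/2 + s^2 + 35*sqrt(2)*s^2/2 - 5*sqrt(2)*s + 3*s/2 - 15*sqrt(2)/2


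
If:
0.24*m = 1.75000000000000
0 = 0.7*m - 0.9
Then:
No Solution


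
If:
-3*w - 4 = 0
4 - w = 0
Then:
No Solution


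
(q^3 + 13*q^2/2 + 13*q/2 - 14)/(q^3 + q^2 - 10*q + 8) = (q + 7/2)/(q - 2)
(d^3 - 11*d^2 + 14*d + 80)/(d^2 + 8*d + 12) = (d^2 - 13*d + 40)/(d + 6)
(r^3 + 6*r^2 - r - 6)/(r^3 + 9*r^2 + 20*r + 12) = (r - 1)/(r + 2)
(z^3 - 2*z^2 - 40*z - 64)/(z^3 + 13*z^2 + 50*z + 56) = (z - 8)/(z + 7)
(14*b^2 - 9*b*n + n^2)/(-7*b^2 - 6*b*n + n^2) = (-2*b + n)/(b + n)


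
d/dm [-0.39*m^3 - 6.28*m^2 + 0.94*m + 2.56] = -1.17*m^2 - 12.56*m + 0.94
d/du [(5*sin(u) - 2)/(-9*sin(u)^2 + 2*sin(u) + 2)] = (45*sin(u)^2 - 36*sin(u) + 14)*cos(u)/(9*sin(u)^2 - 2*sin(u) - 2)^2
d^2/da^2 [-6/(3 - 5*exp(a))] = (150*exp(a) + 90)*exp(a)/(5*exp(a) - 3)^3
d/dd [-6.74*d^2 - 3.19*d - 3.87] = -13.48*d - 3.19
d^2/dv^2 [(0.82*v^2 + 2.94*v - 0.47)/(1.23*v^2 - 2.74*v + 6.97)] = (1.77635683940025e-15*v^4 + 14.42298*v^3 - 46.44603*v^2 - 141.72552*v + 192.96931)/(1.860867*v^6 - 12.436038*v^5 + 59.337783*v^4 - 161.512588*v^3 + 336.247437*v^2 - 399.334998*v + 338.608873)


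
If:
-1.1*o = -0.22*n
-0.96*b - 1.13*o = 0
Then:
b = -1.17708333333333*o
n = 5.0*o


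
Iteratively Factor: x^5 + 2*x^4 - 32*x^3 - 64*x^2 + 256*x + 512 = (x + 4)*(x^4 - 2*x^3 - 24*x^2 + 32*x + 128) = (x - 4)*(x + 4)*(x^3 + 2*x^2 - 16*x - 32) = (x - 4)*(x + 4)^2*(x^2 - 2*x - 8) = (x - 4)*(x + 2)*(x + 4)^2*(x - 4)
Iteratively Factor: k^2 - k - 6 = (k - 3)*(k + 2)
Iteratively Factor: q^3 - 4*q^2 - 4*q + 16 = (q - 2)*(q^2 - 2*q - 8) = (q - 4)*(q - 2)*(q + 2)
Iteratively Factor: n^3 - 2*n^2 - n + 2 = (n - 2)*(n^2 - 1) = (n - 2)*(n + 1)*(n - 1)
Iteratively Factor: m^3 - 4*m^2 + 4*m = (m - 2)*(m^2 - 2*m) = m*(m - 2)*(m - 2)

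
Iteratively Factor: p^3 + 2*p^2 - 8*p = (p - 2)*(p^2 + 4*p) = p*(p - 2)*(p + 4)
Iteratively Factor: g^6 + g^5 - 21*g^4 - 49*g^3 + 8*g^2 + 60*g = (g - 5)*(g^5 + 6*g^4 + 9*g^3 - 4*g^2 - 12*g) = g*(g - 5)*(g^4 + 6*g^3 + 9*g^2 - 4*g - 12) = g*(g - 5)*(g + 3)*(g^3 + 3*g^2 - 4) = g*(g - 5)*(g - 1)*(g + 3)*(g^2 + 4*g + 4) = g*(g - 5)*(g - 1)*(g + 2)*(g + 3)*(g + 2)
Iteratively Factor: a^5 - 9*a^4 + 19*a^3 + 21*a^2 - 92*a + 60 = (a - 1)*(a^4 - 8*a^3 + 11*a^2 + 32*a - 60) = (a - 5)*(a - 1)*(a^3 - 3*a^2 - 4*a + 12) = (a - 5)*(a - 3)*(a - 1)*(a^2 - 4) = (a - 5)*(a - 3)*(a - 2)*(a - 1)*(a + 2)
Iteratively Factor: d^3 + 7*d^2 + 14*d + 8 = (d + 1)*(d^2 + 6*d + 8) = (d + 1)*(d + 2)*(d + 4)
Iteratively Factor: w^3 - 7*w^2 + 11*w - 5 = (w - 1)*(w^2 - 6*w + 5) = (w - 5)*(w - 1)*(w - 1)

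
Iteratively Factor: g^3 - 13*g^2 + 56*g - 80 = (g - 5)*(g^2 - 8*g + 16) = (g - 5)*(g - 4)*(g - 4)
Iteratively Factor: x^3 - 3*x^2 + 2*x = (x - 1)*(x^2 - 2*x) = x*(x - 1)*(x - 2)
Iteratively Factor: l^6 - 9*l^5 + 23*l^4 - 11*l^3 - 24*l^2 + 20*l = (l - 2)*(l^5 - 7*l^4 + 9*l^3 + 7*l^2 - 10*l) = (l - 2)*(l + 1)*(l^4 - 8*l^3 + 17*l^2 - 10*l) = (l - 2)*(l - 1)*(l + 1)*(l^3 - 7*l^2 + 10*l) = (l - 5)*(l - 2)*(l - 1)*(l + 1)*(l^2 - 2*l) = l*(l - 5)*(l - 2)*(l - 1)*(l + 1)*(l - 2)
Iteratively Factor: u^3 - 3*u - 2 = (u + 1)*(u^2 - u - 2) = (u - 2)*(u + 1)*(u + 1)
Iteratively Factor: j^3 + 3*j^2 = (j)*(j^2 + 3*j) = j*(j + 3)*(j)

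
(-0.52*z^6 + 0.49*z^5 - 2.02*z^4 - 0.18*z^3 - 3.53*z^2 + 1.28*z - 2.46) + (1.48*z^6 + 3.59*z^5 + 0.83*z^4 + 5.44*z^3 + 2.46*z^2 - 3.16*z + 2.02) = 0.96*z^6 + 4.08*z^5 - 1.19*z^4 + 5.26*z^3 - 1.07*z^2 - 1.88*z - 0.44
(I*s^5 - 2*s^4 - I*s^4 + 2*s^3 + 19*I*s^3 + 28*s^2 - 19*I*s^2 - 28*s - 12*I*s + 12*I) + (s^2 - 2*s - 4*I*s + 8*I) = I*s^5 - 2*s^4 - I*s^4 + 2*s^3 + 19*I*s^3 + 29*s^2 - 19*I*s^2 - 30*s - 16*I*s + 20*I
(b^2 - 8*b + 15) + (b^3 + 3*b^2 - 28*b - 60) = b^3 + 4*b^2 - 36*b - 45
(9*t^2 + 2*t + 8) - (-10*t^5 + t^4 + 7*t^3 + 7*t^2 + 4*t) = 10*t^5 - t^4 - 7*t^3 + 2*t^2 - 2*t + 8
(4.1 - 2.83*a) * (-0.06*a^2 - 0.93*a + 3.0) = 0.1698*a^3 + 2.3859*a^2 - 12.303*a + 12.3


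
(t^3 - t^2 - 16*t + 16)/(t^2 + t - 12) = (t^2 - 5*t + 4)/(t - 3)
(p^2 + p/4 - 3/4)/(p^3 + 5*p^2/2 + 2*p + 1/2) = (4*p - 3)/(2*(2*p^2 + 3*p + 1))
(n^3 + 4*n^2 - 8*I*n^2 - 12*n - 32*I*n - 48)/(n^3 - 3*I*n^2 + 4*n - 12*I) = (n^2 + n*(4 - 6*I) - 24*I)/(n^2 - I*n + 6)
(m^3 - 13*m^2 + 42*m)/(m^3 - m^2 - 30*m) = (m - 7)/(m + 5)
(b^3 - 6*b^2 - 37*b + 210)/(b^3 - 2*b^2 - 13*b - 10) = (b^2 - b - 42)/(b^2 + 3*b + 2)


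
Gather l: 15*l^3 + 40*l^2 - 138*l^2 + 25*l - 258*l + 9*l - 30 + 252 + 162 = 15*l^3 - 98*l^2 - 224*l + 384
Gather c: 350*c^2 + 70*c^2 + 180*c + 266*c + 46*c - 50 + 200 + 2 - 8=420*c^2 + 492*c + 144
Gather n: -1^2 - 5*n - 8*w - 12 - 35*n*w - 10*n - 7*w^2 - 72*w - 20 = n*(-35*w - 15) - 7*w^2 - 80*w - 33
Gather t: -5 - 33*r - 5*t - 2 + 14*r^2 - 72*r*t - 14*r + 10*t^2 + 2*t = 14*r^2 - 47*r + 10*t^2 + t*(-72*r - 3) - 7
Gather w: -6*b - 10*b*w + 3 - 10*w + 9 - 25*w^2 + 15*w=-6*b - 25*w^2 + w*(5 - 10*b) + 12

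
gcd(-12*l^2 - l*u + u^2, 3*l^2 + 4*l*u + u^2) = 3*l + u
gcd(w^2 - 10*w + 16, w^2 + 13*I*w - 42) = 1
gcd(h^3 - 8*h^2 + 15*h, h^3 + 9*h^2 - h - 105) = h - 3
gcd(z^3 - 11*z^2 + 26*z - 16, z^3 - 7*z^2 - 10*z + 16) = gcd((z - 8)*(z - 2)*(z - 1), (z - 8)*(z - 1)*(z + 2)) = z^2 - 9*z + 8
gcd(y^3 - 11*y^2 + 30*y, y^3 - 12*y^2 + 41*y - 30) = y^2 - 11*y + 30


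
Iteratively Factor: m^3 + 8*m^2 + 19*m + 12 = (m + 3)*(m^2 + 5*m + 4) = (m + 3)*(m + 4)*(m + 1)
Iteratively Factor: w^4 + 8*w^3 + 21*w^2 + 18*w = (w + 3)*(w^3 + 5*w^2 + 6*w) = (w + 2)*(w + 3)*(w^2 + 3*w) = (w + 2)*(w + 3)^2*(w)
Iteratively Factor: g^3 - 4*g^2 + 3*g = (g - 1)*(g^2 - 3*g) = g*(g - 1)*(g - 3)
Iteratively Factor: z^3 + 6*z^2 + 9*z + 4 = (z + 1)*(z^2 + 5*z + 4) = (z + 1)*(z + 4)*(z + 1)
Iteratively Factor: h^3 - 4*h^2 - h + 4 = (h - 1)*(h^2 - 3*h - 4) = (h - 1)*(h + 1)*(h - 4)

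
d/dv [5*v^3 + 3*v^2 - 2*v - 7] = 15*v^2 + 6*v - 2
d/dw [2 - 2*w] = -2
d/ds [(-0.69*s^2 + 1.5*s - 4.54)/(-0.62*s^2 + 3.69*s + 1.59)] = (-1.6161*s^2 - 7.8238*s + 19.1376)/(0.3844*s^4 - 4.5756*s^3 + 11.6445*s^2 + 11.7342*s + 2.5281)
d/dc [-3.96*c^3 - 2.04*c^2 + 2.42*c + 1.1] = -11.88*c^2 - 4.08*c + 2.42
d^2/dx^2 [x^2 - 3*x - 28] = 2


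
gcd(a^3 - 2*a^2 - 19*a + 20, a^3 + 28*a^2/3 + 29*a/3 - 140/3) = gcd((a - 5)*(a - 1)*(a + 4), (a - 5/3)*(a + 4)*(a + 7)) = a + 4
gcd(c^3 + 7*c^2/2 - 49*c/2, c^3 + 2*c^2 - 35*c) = c^2 + 7*c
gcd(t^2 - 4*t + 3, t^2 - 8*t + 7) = t - 1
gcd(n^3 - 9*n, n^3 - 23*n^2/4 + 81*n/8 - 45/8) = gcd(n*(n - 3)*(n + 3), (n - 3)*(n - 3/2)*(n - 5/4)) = n - 3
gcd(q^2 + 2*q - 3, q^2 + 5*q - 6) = q - 1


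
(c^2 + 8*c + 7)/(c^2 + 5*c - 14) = (c + 1)/(c - 2)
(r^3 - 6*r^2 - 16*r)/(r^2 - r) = (r^2 - 6*r - 16)/(r - 1)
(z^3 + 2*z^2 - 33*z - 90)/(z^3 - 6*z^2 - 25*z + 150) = (z + 3)/(z - 5)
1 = 1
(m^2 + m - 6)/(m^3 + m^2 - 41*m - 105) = (m - 2)/(m^2 - 2*m - 35)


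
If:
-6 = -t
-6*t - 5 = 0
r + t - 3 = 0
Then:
No Solution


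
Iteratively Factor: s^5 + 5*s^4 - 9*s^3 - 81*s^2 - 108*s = (s - 4)*(s^4 + 9*s^3 + 27*s^2 + 27*s) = (s - 4)*(s + 3)*(s^3 + 6*s^2 + 9*s) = s*(s - 4)*(s + 3)*(s^2 + 6*s + 9) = s*(s - 4)*(s + 3)^2*(s + 3)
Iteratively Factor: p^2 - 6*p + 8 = (p - 4)*(p - 2)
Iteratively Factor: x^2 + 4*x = (x)*(x + 4)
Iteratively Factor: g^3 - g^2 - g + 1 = (g + 1)*(g^2 - 2*g + 1) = (g - 1)*(g + 1)*(g - 1)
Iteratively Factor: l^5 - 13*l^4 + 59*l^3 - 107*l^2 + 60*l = (l - 4)*(l^4 - 9*l^3 + 23*l^2 - 15*l) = (l - 4)*(l - 3)*(l^3 - 6*l^2 + 5*l) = (l - 4)*(l - 3)*(l - 1)*(l^2 - 5*l) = (l - 5)*(l - 4)*(l - 3)*(l - 1)*(l)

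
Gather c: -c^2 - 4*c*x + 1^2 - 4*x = -c^2 - 4*c*x - 4*x + 1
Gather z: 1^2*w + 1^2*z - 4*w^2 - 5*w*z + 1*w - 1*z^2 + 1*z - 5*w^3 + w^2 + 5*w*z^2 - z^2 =-5*w^3 - 3*w^2 + 2*w + z^2*(5*w - 2) + z*(2 - 5*w)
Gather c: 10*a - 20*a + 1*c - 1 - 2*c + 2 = -10*a - c + 1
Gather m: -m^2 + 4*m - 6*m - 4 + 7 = -m^2 - 2*m + 3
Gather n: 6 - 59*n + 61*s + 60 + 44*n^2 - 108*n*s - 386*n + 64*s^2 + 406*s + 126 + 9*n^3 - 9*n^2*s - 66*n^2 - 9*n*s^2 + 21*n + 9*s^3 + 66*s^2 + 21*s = 9*n^3 + n^2*(-9*s - 22) + n*(-9*s^2 - 108*s - 424) + 9*s^3 + 130*s^2 + 488*s + 192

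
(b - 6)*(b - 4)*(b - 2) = b^3 - 12*b^2 + 44*b - 48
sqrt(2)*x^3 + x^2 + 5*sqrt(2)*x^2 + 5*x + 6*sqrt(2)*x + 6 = (x + 2)*(x + 3)*(sqrt(2)*x + 1)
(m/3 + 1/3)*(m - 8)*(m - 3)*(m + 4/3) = m^4/3 - 26*m^3/9 - m^2/9 + 124*m/9 + 32/3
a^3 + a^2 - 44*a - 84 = (a - 7)*(a + 2)*(a + 6)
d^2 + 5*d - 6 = (d - 1)*(d + 6)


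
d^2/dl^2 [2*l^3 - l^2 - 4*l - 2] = 12*l - 2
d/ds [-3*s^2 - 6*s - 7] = -6*s - 6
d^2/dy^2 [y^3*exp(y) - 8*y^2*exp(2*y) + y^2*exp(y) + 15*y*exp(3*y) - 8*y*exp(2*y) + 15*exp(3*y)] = (y^3 - 32*y^2*exp(y) + 7*y^2 + 135*y*exp(2*y) - 96*y*exp(y) + 10*y + 225*exp(2*y) - 48*exp(y) + 2)*exp(y)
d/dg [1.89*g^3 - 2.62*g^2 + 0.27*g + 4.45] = 5.67*g^2 - 5.24*g + 0.27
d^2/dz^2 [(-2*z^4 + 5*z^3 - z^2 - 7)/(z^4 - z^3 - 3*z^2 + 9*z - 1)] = 2*(3*z^9 - 21*z^8 + 156*z^7 - 460*z^6 + 522*z^5 - 426*z^4 + 220*z^3 - 180*z^2 + 603*z - 547)/(z^12 - 3*z^11 - 6*z^10 + 44*z^9 - 39*z^8 - 156*z^7 + 393*z^6 - 72*z^5 - 699*z^4 + 888*z^3 - 252*z^2 + 27*z - 1)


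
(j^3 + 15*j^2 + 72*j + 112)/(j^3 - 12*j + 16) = (j^2 + 11*j + 28)/(j^2 - 4*j + 4)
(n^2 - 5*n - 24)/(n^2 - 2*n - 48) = (n + 3)/(n + 6)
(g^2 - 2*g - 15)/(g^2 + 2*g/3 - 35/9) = 9*(g^2 - 2*g - 15)/(9*g^2 + 6*g - 35)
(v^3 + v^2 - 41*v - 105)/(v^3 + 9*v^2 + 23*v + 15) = (v - 7)/(v + 1)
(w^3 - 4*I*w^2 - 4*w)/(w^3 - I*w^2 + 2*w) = (w - 2*I)/(w + I)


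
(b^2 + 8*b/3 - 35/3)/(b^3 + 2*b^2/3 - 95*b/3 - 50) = (3*b - 7)/(3*b^2 - 13*b - 30)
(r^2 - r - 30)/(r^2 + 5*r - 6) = (r^2 - r - 30)/(r^2 + 5*r - 6)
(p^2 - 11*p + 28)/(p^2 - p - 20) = (-p^2 + 11*p - 28)/(-p^2 + p + 20)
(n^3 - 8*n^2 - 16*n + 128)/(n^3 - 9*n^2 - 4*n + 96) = (n + 4)/(n + 3)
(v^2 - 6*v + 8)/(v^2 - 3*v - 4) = (v - 2)/(v + 1)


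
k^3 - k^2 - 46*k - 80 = (k - 8)*(k + 2)*(k + 5)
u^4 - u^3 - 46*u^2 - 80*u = u*(u - 8)*(u + 2)*(u + 5)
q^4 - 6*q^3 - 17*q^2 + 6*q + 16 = (q - 8)*(q - 1)*(q + 1)*(q + 2)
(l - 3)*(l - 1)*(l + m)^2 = l^4 + 2*l^3*m - 4*l^3 + l^2*m^2 - 8*l^2*m + 3*l^2 - 4*l*m^2 + 6*l*m + 3*m^2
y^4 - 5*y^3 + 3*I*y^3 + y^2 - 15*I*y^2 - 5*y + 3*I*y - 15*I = (y - 5)*(y + 3*I)*(-I*y + 1)*(I*y + 1)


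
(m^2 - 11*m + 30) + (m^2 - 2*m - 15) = 2*m^2 - 13*m + 15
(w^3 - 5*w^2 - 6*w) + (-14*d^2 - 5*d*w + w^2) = -14*d^2 - 5*d*w + w^3 - 4*w^2 - 6*w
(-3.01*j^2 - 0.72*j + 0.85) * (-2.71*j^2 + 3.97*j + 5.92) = 8.1571*j^4 - 9.9985*j^3 - 22.9811*j^2 - 0.887899999999999*j + 5.032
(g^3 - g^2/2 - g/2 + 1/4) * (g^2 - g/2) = g^5 - g^4 - g^3/4 + g^2/2 - g/8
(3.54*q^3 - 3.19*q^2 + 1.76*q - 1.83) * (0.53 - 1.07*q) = -3.7878*q^4 + 5.2895*q^3 - 3.5739*q^2 + 2.8909*q - 0.9699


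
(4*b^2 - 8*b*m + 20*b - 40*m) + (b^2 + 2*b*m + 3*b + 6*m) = 5*b^2 - 6*b*m + 23*b - 34*m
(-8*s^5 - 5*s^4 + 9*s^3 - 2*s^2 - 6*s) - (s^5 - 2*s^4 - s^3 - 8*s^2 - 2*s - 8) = -9*s^5 - 3*s^4 + 10*s^3 + 6*s^2 - 4*s + 8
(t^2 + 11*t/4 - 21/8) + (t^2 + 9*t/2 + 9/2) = 2*t^2 + 29*t/4 + 15/8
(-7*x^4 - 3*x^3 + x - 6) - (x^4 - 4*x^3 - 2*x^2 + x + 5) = -8*x^4 + x^3 + 2*x^2 - 11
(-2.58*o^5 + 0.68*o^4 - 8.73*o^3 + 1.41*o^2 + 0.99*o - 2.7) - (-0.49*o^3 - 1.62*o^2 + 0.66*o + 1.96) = -2.58*o^5 + 0.68*o^4 - 8.24*o^3 + 3.03*o^2 + 0.33*o - 4.66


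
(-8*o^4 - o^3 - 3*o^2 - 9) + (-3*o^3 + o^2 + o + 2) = -8*o^4 - 4*o^3 - 2*o^2 + o - 7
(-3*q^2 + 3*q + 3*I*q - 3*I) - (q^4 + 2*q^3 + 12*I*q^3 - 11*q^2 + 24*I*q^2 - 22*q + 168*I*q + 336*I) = -q^4 - 2*q^3 - 12*I*q^3 + 8*q^2 - 24*I*q^2 + 25*q - 165*I*q - 339*I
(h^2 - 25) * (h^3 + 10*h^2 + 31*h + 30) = h^5 + 10*h^4 + 6*h^3 - 220*h^2 - 775*h - 750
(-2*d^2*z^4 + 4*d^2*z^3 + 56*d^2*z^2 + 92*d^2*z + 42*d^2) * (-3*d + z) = 6*d^3*z^4 - 12*d^3*z^3 - 168*d^3*z^2 - 276*d^3*z - 126*d^3 - 2*d^2*z^5 + 4*d^2*z^4 + 56*d^2*z^3 + 92*d^2*z^2 + 42*d^2*z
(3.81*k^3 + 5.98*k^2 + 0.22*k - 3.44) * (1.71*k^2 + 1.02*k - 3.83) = 6.5151*k^5 + 14.112*k^4 - 8.1165*k^3 - 28.5614*k^2 - 4.3514*k + 13.1752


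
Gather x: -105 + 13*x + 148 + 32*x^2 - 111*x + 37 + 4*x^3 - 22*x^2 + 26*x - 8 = 4*x^3 + 10*x^2 - 72*x + 72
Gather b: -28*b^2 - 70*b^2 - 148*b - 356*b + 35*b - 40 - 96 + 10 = -98*b^2 - 469*b - 126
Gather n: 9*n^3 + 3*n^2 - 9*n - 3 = 9*n^3 + 3*n^2 - 9*n - 3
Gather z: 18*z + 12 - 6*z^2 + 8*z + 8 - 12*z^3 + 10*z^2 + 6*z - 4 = -12*z^3 + 4*z^2 + 32*z + 16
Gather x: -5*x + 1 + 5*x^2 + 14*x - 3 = 5*x^2 + 9*x - 2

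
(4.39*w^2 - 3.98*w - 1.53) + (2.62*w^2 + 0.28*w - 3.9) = 7.01*w^2 - 3.7*w - 5.43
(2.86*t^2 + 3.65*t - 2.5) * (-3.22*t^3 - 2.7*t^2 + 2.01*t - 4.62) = -9.2092*t^5 - 19.475*t^4 + 3.9436*t^3 + 0.873299999999999*t^2 - 21.888*t + 11.55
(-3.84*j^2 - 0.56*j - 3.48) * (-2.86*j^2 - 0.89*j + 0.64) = 10.9824*j^4 + 5.0192*j^3 + 7.9936*j^2 + 2.7388*j - 2.2272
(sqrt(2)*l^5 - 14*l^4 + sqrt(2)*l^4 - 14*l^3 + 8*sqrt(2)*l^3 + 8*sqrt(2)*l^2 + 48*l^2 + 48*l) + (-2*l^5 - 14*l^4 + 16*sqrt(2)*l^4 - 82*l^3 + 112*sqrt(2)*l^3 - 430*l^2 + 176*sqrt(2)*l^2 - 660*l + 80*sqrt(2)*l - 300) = -2*l^5 + sqrt(2)*l^5 - 28*l^4 + 17*sqrt(2)*l^4 - 96*l^3 + 120*sqrt(2)*l^3 - 382*l^2 + 184*sqrt(2)*l^2 - 612*l + 80*sqrt(2)*l - 300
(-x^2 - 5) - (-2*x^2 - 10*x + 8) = x^2 + 10*x - 13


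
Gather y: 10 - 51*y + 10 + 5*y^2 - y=5*y^2 - 52*y + 20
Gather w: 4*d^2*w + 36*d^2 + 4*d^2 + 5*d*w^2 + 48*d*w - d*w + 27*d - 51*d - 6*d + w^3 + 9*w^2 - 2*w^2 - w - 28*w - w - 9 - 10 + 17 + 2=40*d^2 - 30*d + w^3 + w^2*(5*d + 7) + w*(4*d^2 + 47*d - 30)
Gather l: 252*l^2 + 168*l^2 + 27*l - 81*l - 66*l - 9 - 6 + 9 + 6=420*l^2 - 120*l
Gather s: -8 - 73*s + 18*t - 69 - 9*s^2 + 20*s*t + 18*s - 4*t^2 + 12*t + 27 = -9*s^2 + s*(20*t - 55) - 4*t^2 + 30*t - 50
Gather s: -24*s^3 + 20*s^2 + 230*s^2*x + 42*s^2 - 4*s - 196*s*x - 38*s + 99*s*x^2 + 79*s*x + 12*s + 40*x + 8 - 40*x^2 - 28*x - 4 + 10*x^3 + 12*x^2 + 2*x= -24*s^3 + s^2*(230*x + 62) + s*(99*x^2 - 117*x - 30) + 10*x^3 - 28*x^2 + 14*x + 4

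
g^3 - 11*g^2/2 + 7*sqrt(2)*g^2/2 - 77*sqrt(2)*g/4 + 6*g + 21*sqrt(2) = (g - 4)*(g - 3/2)*(g + 7*sqrt(2)/2)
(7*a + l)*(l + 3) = 7*a*l + 21*a + l^2 + 3*l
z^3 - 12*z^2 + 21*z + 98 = (z - 7)^2*(z + 2)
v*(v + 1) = v^2 + v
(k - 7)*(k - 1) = k^2 - 8*k + 7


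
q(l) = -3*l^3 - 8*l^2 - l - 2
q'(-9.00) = -586.00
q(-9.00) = 1546.00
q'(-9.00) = -586.00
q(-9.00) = 1546.00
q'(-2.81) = -27.10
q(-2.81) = 4.21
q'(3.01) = -130.70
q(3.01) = -159.30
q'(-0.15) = 1.20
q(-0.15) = -2.02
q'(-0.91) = 6.11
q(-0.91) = -5.45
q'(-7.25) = -358.06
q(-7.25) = 727.98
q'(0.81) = -19.86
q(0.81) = -9.65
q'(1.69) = -53.74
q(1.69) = -41.02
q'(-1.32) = 4.44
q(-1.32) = -7.72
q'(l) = -9*l^2 - 16*l - 1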